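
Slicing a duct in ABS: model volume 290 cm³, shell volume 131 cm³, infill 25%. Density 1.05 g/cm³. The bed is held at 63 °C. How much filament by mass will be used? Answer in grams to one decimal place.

Infill region = 290 − 131, so 159 cm³.
Infill volume = 0.25 × 159, so 39.75 cm³.
Deposited volume: 131 + 39.75 → 170.75 cm³.
Mass = 170.75 × 1.05, so 179.2875 g.

179.3 g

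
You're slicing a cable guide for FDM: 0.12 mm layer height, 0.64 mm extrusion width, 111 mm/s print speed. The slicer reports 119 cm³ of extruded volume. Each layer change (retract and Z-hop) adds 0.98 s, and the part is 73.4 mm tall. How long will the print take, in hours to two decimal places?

4.04 hours

Extrusion cross-section = 0.12 × 0.64, so 0.0768 mm².
Toolpath length = 119 cm³ / 0.0768 mm² = 119000 / 0.0768 = 1549479.2 mm.
Extrusion time = 1549479.2 / 111 = 13959.3 s.
Number of layers: 73.4 / 0.12 → 612 (rounded up).
Non-print overhead = 612 × 0.98, so 599.76 s.
Altogether 13959.3 + 599.76 = 14559.06 s, i.e. 4.04 hours.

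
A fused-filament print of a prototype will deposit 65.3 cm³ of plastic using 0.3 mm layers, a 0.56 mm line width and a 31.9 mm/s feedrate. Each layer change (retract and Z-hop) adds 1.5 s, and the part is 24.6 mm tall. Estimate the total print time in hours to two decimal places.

Bead cross-section = 0.3 × 0.56 = 0.168 mm².
Total extruded path = 65300/0.168 = 388690.5 mm.
Print-move time = 388690.5 / 31.9 = 12184.7 s.
Number of layers: 24.6 / 0.3 → 82 (rounded up).
Z-hop total = 82 × 1.5, so 123 s.
Total = 12184.7 + 123 = 12307.7 s = 3.42 hours.

3.42 hours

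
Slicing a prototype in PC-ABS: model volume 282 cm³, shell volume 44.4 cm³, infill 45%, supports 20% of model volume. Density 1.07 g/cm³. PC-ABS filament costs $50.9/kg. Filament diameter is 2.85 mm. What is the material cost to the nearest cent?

Volume inside the shell: 282 − 44.4 → 237.6 cm³.
Infill deposited: 0.45 × 237.6 → 106.92 cm³.
Support = 0.20 × 282, so 56.4 cm³.
Total extruded = 44.4 + 106.92 + 56.4 = 207.72 cm³.
Mass = 207.72 × 1.07 = 222.2604 g.
At $50.9/kg: 222.2604/1000 × 50.9 = $11.31.

$11.31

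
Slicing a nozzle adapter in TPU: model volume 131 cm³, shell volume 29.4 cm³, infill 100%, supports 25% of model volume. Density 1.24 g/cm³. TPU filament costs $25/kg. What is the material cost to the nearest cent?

Interior volume: 131 − 29.4 → 101.6 cm³.
Infill deposited: 1.00 × 101.6 → 101.6 cm³.
Support: 0.25 × 131 → 32.75 cm³.
Total extruded: 29.4 + 101.6 + 32.75 → 163.75 cm³.
Mass = 163.75 × 1.24 = 203.05 g.
At $25/kg: 203.05/1000 × 25 = $5.08.

$5.08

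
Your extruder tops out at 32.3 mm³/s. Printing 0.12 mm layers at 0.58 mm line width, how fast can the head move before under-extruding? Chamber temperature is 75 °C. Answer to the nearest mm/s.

Extrusion cross-section: 0.12 × 0.58 → 0.0696 mm².
Max speed = 32.3 / 0.0696 = 464.08 ≈ 464 mm/s.

464 mm/s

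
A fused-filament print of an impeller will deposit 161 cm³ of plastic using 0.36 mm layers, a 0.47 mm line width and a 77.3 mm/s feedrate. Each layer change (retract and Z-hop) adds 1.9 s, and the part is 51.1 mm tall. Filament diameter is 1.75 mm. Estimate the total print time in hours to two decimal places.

Line area = 0.36 × 0.47 = 0.1692 mm².
Toolpath length = 161 cm³ / 0.1692 mm² = 161000 / 0.1692 = 951536.6 mm.
Print-move time = 951536.6 / 77.3, so 12309.7 s.
Layer count = ceil(51.1 / 0.36) = 142.
Layer-change overhead = 142 × 1.9, so 269.8 s.
Altogether 12309.7 + 269.8 = 12579.5 s, i.e. 3.49 hours.

3.49 hours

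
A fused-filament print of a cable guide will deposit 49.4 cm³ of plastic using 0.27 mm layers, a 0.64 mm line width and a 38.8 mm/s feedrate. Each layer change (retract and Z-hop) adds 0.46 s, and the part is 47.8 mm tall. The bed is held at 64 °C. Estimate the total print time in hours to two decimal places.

2.07 hours

Extrusion cross-section: 0.27 × 0.64 → 0.1728 mm².
Toolpath length = 49.4 cm³ / 0.1728 mm² = 49400 / 0.1728 = 285879.6 mm.
Time extruding = 285879.6 / 38.8 = 7368 s.
Layer count = ceil(47.8 / 0.27) = 178.
Layer-change overhead = 178 × 0.46 = 81.88 s.
Altogether 7368 + 81.88 = 7449.88 s, i.e. 2.07 hours.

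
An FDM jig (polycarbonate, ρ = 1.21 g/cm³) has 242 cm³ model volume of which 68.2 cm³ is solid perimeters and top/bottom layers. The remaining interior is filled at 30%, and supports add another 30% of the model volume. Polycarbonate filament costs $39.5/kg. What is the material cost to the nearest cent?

Infill region = 242 − 68.2 = 173.8 cm³.
Infill deposited = 0.30 × 173.8, so 52.14 cm³.
Support = 0.30 × 242 = 72.6 cm³.
Total printed volume = 68.2 + 52.14 + 72.6 = 192.94 cm³.
Mass = 192.94 × 1.21, so 233.4574 g.
At $39.5/kg: 233.4574/1000 × 39.5 = $9.22.

$9.22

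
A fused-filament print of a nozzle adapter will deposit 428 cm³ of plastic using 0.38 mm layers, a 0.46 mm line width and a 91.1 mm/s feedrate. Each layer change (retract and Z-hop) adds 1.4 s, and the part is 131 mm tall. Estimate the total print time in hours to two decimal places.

7.60 hours

Extrusion cross-section: 0.38 × 0.46 → 0.1748 mm².
Total extruded path = 428000/0.1748 = 2448512.6 mm.
Time extruding: 2448512.6 / 91.1 → 26877.2 s.
Layer count = ceil(131 / 0.38) = 345.
Z-hop total = 345 × 1.4, so 483 s.
Total = 26877.2 + 483 = 27360.2 s = 7.60 hours.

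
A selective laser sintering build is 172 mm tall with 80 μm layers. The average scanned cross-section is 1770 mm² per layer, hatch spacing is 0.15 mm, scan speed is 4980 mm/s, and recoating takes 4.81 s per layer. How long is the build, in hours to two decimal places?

Layer count = ceil(172 / 0.08) = 2150.
Scan path per layer: 1770 / 0.15 → 11800 mm.
Laser time per layer = 11800 / 4980 = 2.3695 s.
Layer cycle = 2.3695 + 4.81, so 7.1795 s.
Build time = 2150 × 7.1795 = 15435.925 s = 4.29 hours.

4.29 hours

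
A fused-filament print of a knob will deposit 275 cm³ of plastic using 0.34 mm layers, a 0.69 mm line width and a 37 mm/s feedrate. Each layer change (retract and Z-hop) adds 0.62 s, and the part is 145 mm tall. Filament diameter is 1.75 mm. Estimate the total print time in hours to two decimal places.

8.87 hours

Bead cross-section = 0.34 × 0.69 = 0.2346 mm².
Toolpath length = 275 cm³ / 0.2346 mm² = 275000 / 0.2346 = 1172208 mm.
Extrusion time = 1172208 / 37 = 31681.3 s.
Layer count = ceil(145 / 0.34) = 427.
Layer-change overhead = 427 × 0.62 = 264.74 s.
Altogether 31681.3 + 264.74 = 31946.04 s, i.e. 8.87 hours.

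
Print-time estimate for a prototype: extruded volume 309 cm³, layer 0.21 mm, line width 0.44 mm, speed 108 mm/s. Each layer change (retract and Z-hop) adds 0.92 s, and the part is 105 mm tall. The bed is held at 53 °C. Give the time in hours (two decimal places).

Line area = 0.21 × 0.44 = 0.0924 mm².
Toolpath length = 309 cm³ / 0.0924 mm² = 309000 / 0.0924 = 3344155.8 mm.
Extrusion time = 3344155.8 / 108 = 30964.4 s.
Layers = ⌈105/0.21⌉ = 500.
Layer-change overhead = 500 × 0.92 = 460 s.
Altogether 30964.4 + 460 = 31424.4 s, i.e. 8.73 hours.

8.73 hours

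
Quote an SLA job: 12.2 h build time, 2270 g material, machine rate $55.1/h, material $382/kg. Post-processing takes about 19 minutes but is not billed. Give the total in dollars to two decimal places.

Time charge = 55.1 × 12.2, so $672.22.
Material charge: 382 × 2270/1000 → $867.14.
Total = 672.22 + 867.14 = $1539.36.

$1539.36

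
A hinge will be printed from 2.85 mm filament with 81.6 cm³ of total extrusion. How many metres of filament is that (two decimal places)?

Cross-section of 2.85 mm filament: π·(2.85/2)² = 6.3794 mm².
L = 81600 mm³ / 6.3794 mm² = 12791.17 mm, i.e. 12.79 m.

12.79 m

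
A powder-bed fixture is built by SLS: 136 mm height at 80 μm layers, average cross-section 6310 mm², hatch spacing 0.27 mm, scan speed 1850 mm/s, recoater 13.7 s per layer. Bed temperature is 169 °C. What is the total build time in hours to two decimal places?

Layers = ⌈136/0.08⌉ = 1700.
Scan path per layer = 6310 / 0.27, so 23370.4 mm.
Laser time per layer: 23370.4 / 1850 → 12.6326 s.
Per-layer time: 12.6326 + 13.7 → 26.3326 s.
Total: 1700 × 26.3326 s = 44765.42 s → 12.43 hours.

12.43 hours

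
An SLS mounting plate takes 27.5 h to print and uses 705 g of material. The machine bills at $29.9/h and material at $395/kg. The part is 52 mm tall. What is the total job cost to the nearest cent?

$1100.73

Machine cost = 29.9 × 27.5, so $822.25.
Material cost = 395 × 705/1000 = $278.475.
Total = 822.25 + 278.475 = 1100.725 ≈ $1100.73.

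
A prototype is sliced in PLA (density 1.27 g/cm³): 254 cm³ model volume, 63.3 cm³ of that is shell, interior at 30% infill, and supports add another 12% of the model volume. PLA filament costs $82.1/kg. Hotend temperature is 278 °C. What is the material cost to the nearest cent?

Volume inside the shell = 254 − 63.3 = 190.7 cm³.
Infill deposited: 0.30 × 190.7 → 57.21 cm³.
Support = 0.12 × 254 = 30.48 cm³.
Deposited volume = 63.3 + 57.21 + 30.48 = 150.99 cm³.
Mass = 150.99 × 1.27 = 191.7573 g.
At $82.1/kg: 191.7573/1000 × 82.1 = $15.74.

$15.74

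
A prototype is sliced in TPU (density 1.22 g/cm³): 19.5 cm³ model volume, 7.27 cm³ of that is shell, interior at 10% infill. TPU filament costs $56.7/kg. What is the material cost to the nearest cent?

$0.59

Interior volume: 19.5 − 7.27 → 12.23 cm³.
Deposited infill: 0.10 × 12.23 → 1.223 cm³.
Total printed volume = 7.27 + 1.223 = 8.493 cm³.
Mass: 8.493 × 1.22 → 10.36146 g.
Cost = 10.36146 g / 1000 × $56.7/kg = $0.59.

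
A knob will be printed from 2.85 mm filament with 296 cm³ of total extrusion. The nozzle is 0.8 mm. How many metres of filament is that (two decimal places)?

46.40 m

Filament cross-section = π × (2.85/2)² = 6.3794 mm².
L = 296000 mm³ / 6.3794 mm² = 46399.35 mm, i.e. 46.40 m.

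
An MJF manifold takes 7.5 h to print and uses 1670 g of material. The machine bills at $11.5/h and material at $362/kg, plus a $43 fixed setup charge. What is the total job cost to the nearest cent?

Machine cost = 11.5 × 7.5, so $86.25.
Material cost = 362 × 1670/1000 = $604.54.
Total = 86.25 + 604.54 + 43 = $733.79.

$733.79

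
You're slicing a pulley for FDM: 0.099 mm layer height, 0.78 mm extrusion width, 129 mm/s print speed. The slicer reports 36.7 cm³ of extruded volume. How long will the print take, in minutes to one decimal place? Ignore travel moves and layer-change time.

Bead cross-section = 0.099 × 0.78, so 0.07722 mm².
Path length: 36700 mm³ / 0.07722 mm² → 475265.5 mm.
Print-move time = 475265.5 / 129, so 3684.2 s.
3684.2 s = 61.4 minutes.

61.4 minutes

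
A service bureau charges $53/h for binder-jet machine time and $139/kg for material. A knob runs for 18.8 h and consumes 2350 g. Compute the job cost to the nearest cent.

Time charge = 53 × 18.8, so $996.40.
Feedstock cost = 139 × 2350/1000 = $326.65.
Total = 996.40 + 326.65 = $1323.05.

$1323.05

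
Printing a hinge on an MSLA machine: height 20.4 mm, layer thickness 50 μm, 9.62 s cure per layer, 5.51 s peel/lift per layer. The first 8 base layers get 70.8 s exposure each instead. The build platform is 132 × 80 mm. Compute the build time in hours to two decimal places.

Layers = ⌈20.4/0.05⌉ = 408.
Bottom layers = 8 × (70.8 + 5.51) = 610.48 s.
Normal layers = 400 × (9.62 + 5.51) = 6052 s.
Total = 610.48 + 6052 = 6662.48 s = 1.85 hours.

1.85 hours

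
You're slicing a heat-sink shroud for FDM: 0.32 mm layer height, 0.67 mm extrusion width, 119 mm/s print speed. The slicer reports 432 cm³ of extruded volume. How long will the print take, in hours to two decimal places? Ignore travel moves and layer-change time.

Line area = 0.32 × 0.67, so 0.2144 mm².
Path length: 432000 mm³ / 0.2144 mm² → 2014925.4 mm.
Extrusion time = 2014925.4 / 119, so 16932.1 s.
That's 16932.1 s → 4.70 hours.

4.70 hours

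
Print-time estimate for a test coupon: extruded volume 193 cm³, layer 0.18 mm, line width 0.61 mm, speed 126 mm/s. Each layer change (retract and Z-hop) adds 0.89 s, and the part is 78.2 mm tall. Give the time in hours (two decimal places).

Bead cross-section = 0.18 × 0.61, so 0.1098 mm².
Toolpath length = 193 cm³ / 0.1098 mm² = 193000 / 0.1098 = 1757741.3 mm.
Time extruding = 1757741.3 / 126, so 13950.3 s.
Layers = ⌈78.2/0.18⌉ = 435.
Non-print overhead: 435 × 0.89 → 387.15 s.
Altogether 13950.3 + 387.15 = 14337.45 s, i.e. 3.98 hours.

3.98 hours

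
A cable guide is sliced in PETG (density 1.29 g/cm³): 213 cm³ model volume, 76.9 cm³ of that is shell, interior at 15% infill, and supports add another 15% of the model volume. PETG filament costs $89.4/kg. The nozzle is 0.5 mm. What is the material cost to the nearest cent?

$14.91

Volume inside the shell: 213 − 76.9 → 136.1 cm³.
Infill deposited = 0.15 × 136.1 = 20.415 cm³.
Support: 0.15 × 213 → 31.95 cm³.
Deposited volume = 76.9 + 20.415 + 31.95 = 129.265 cm³.
Mass = 129.265 × 1.29, so 166.75185 g.
Cost = 166.75185 g / 1000 × $89.4/kg = $14.91.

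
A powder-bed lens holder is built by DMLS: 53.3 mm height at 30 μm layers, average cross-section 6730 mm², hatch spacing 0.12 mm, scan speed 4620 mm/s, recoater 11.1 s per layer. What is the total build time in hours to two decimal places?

Layers = ⌈53.3/0.03⌉ = 1777.
Hatch length per layer: 6730 / 0.12 → 56083.3 mm.
Laser time per layer = 56083.3 / 4620, so 12.1392 s.
Layer cycle = 12.1392 + 11.1 = 23.2392 s.
1777 layers × 23.2392 s/layer = 41296.0584 s, i.e. 11.47 hours.

11.47 hours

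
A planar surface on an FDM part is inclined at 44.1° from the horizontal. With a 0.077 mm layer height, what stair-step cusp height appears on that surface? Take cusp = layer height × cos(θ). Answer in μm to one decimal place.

55.3 μm

Cusp = layer height × cos(44.1°) = 0.077 × 0.7181 = 0.055294 mm = 55.3 μm.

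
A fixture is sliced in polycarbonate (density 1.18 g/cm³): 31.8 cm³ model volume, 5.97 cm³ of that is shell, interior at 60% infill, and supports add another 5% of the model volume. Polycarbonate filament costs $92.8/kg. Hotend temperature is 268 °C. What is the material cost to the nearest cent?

$2.52

Interior volume = 31.8 − 5.97, so 25.83 cm³.
Infill volume: 0.60 × 25.83 → 15.498 cm³.
Support: 0.05 × 31.8 → 1.59 cm³.
Total extruded: 5.97 + 15.498 + 1.59 → 23.058 cm³.
Mass = 23.058 × 1.18, so 27.20844 g.
Cost = 27.20844 g / 1000 × $92.8/kg = $2.52.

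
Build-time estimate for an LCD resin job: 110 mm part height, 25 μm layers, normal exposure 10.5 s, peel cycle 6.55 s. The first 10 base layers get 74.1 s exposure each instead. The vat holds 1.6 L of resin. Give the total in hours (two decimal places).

Layers = ⌈110/0.025⌉ = 4400.
Burn-in layers: 10 × (74.1 + 6.55) → 806.5 s.
Regular layers: 4390 × (10.5 + 6.55) → 74849.5 s.
Total = 806.5 + 74849.5 = 75656 s = 21.02 hours.

21.02 hours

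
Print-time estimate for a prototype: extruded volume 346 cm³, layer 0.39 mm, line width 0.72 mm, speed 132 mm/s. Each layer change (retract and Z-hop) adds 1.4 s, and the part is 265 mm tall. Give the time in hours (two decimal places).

2.86 hours

Extrusion cross-section = 0.39 × 0.72, so 0.2808 mm².
Total extruded path = 346000/0.2808 = 1232193.7 mm.
Extrusion time = 1232193.7 / 132, so 9334.8 s.
Layers = ⌈265/0.39⌉ = 680.
Z-hop total = 680 × 1.4, so 952 s.
Total = 9334.8 + 952 = 10286.8 s = 2.86 hours.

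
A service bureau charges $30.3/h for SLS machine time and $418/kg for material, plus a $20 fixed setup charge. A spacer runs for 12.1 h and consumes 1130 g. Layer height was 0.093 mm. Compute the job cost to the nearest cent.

$858.97

Time charge: 30.3 × 12.1 → $366.63.
Material cost = 418 × 1130/1000, so $472.34.
Total = 366.63 + 472.34 + 20 = $858.97.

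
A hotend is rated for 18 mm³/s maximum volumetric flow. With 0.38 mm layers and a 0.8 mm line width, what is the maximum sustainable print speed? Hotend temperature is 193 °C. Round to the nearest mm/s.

Extrusion cross-section = 0.38 × 0.8, so 0.304 mm².
Max speed = 18 / 0.304 = 59.21 ≈ 59 mm/s.

59 mm/s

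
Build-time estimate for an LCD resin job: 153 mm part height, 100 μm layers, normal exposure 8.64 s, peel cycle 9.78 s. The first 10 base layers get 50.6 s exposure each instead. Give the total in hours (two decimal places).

Number of layers: 153 / 0.1 → 1530 (rounded up).
Bottom layers: 10 × (50.6 + 9.78) → 603.8 s.
Normal layers = 1520 × (8.64 + 9.78), so 27998.4 s.
Sum: 603.8 + 27998.4 = 28602.2 s → 7.95 hours.

7.95 hours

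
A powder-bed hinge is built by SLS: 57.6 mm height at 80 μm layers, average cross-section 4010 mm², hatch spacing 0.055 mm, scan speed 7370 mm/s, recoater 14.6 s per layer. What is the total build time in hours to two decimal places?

4.90 hours

Layer count = ceil(57.6 / 0.08) = 720.
Per-layer scan distance = 4010 / 0.055 = 72909.1 mm.
Laser time per layer = 72909.1 / 7370 = 9.8927 s.
Per-layer time = 9.8927 + 14.6 = 24.4927 s.
Total: 720 × 24.4927 s = 17634.744 s → 4.90 hours.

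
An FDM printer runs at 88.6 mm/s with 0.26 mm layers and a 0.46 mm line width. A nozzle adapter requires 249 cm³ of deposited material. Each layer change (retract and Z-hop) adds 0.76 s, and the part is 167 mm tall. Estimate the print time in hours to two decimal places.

Line area = 0.26 × 0.46, so 0.1196 mm².
Toolpath length = 249 cm³ / 0.1196 mm² = 249000 / 0.1196 = 2081939.8 mm.
Extrusion time: 2081939.8 / 88.6 → 23498.2 s.
Layer count = ceil(167 / 0.26) = 643.
Layer-change overhead = 643 × 0.76, so 488.68 s.
Total = 23498.2 + 488.68 = 23986.88 s = 6.66 hours.

6.66 hours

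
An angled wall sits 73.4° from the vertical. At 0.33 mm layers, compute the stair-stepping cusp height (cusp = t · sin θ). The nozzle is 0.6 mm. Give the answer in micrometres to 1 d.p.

h_c = t·sin θ = 0.33 × 0.9583 = 0.316239 mm (316.2 μm).

316.2 μm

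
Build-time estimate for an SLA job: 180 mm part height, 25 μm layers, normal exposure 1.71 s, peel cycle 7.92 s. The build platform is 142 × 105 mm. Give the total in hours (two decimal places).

19.26 hours

Layer count = ceil(180 / 0.025) = 7200.
Cycle time = 1.71 + 7.92, so 9.63 s.
Total = 7200 × 9.63 = 69336 s = 19.26 hours.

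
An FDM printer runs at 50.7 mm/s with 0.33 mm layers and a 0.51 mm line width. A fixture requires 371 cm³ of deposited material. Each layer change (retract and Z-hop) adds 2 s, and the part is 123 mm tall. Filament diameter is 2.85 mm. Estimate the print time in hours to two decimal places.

Extrusion cross-section: 0.33 × 0.51 → 0.1683 mm².
Toolpath length = 371 cm³ / 0.1683 mm² = 371000 / 0.1683 = 2204396.9 mm.
Extrusion time = 2204396.9 / 50.7 = 43479.2 s.
Layer count = ceil(123 / 0.33) = 373.
Layer-change overhead: 373 × 2 → 746 s.
Altogether 43479.2 + 746 = 44225.2 s, i.e. 12.28 hours.

12.28 hours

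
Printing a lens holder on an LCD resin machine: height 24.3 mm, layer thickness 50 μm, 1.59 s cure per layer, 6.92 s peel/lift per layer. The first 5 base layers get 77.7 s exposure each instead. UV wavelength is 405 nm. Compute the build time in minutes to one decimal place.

75.3 minutes

Layers = ⌈24.3/0.05⌉ = 486.
Base layers = 5 × (77.7 + 6.92) = 423.1 s.
Normal layers = 481 × (1.59 + 6.92), so 4093.31 s.
Total = 423.1 + 4093.31 = 4516.41 s = 75.3 minutes.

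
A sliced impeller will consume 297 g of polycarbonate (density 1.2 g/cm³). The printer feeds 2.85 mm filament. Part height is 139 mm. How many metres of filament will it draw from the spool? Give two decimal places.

Volume = 297 g / 1.2 g·cm⁻³ = 247.5 cm³ = 247500 mm³.
Cross-section of 2.85 mm filament: π·(2.85/2)² = 6.3794 mm².
L = V/A = 247500/6.3794 = 38796.75 mm → 38.80 m.

38.80 m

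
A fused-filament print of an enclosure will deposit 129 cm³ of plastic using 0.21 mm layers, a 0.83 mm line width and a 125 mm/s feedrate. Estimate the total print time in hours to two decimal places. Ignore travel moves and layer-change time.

1.64 hours

Bead cross-section = 0.21 × 0.83, so 0.1743 mm².
Path length: 129000 mm³ / 0.1743 mm² → 740103.3 mm.
Time extruding: 740103.3 / 125 → 5920.8 s.
Converting: 5920.8 s = 1.64 hours.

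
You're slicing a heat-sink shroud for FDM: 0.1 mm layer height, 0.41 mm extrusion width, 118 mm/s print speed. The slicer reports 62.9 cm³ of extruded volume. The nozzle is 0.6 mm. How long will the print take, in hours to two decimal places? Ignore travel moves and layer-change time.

Line area = 0.1 × 0.41 = 0.041 mm².
Path length: 62900 mm³ / 0.041 mm² → 1534146.3 mm.
Extrusion time = 1534146.3 / 118, so 13001.2 s.
Converting: 13001.2 s = 3.61 hours.

3.61 hours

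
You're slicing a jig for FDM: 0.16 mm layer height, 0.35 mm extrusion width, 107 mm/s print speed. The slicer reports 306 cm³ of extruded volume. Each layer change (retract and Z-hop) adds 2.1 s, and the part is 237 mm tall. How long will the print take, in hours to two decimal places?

15.05 hours

Extrusion cross-section: 0.16 × 0.35 → 0.056 mm².
Toolpath length = 306 cm³ / 0.056 mm² = 306000 / 0.056 = 5464285.7 mm.
Extrusion time: 5464285.7 / 107 → 51068.1 s.
Number of layers: 237 / 0.16 → 1482 (rounded up).
Z-hop total = 1482 × 2.1 = 3112.2 s.
Total = 51068.1 + 3112.2 = 54180.3 s = 15.05 hours.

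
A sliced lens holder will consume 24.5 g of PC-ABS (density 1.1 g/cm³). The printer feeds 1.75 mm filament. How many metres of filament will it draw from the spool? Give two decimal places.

Volume = 24.5 g / 1.1 g·cm⁻³ = 22.2727 cm³ = 22272.7 mm³.
A = π r² = π × 0.875² = 2.4053 mm².
L = V/A = 22272.7/2.4053 = 9259.84 mm → 9.26 m.

9.26 m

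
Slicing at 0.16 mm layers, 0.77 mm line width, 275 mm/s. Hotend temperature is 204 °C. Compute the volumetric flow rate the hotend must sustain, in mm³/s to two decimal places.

33.88

Extrusion cross-section = 0.16 × 0.77 = 0.1232 mm².
Q = v·A = 275 × 0.1232 = 33.88 mm³/s.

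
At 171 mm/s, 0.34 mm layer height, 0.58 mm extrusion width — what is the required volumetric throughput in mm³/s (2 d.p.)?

Bead cross-section: 0.34 × 0.58 → 0.1972 mm².
Q = v·A = 171 × 0.1972 = 33.72 mm³/s.

33.72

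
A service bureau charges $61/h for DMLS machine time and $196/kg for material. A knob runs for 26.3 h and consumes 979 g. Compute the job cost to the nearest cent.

Machine cost = 61 × 26.3 = $1604.30.
Material cost: 196 × 979/1000 → $191.884.
Job cost: 1604.30 + 191.884 = 1796.184 ≈ $1796.18.

$1796.18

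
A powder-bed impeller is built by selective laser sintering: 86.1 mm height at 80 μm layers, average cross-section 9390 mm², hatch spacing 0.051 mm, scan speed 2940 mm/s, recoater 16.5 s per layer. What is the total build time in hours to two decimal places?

Layers = ⌈86.1/0.08⌉ = 1077.
Scan path per layer = 9390 / 0.051, so 184117.6 mm.
Per-layer scan time = 184117.6 / 2940 = 62.625 s.
Time per layer = 62.625 + 16.5, so 79.125 s.
Total: 1077 × 79.125 s = 85217.625 s → 23.67 hours.

23.67 hours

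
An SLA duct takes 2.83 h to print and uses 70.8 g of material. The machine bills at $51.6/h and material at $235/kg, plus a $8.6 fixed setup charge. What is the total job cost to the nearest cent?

Machine cost = 51.6 × 2.83, so $146.028.
Material charge = 235 × 70.8/1000, so $16.638.
Total = 146.028 + 16.638 + 8.6 = 171.266 ≈ $171.27.

$171.27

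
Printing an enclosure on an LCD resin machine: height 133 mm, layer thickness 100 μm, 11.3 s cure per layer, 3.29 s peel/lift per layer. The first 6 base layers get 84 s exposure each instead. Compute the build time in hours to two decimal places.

5.51 hours

Number of layers: 133 / 0.1 → 1330 (rounded up).
Base layers = 6 × (84 + 3.29) = 523.74 s.
Normal layers = 1324 × (11.3 + 3.29), so 19317.16 s.
Sum: 523.74 + 19317.16 = 19840.9 s → 5.51 hours.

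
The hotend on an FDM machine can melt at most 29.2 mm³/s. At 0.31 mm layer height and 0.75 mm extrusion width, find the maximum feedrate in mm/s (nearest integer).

126 mm/s

Extrusion cross-section: 0.31 × 0.75 → 0.2325 mm².
Max speed = 29.2 / 0.2325 = 125.59 ≈ 126 mm/s.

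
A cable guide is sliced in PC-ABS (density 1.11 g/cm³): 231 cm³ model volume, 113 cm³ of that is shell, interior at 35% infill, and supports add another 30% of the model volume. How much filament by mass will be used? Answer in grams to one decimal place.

248.2 g

Interior volume = 231 − 113 = 118 cm³.
Deposited infill = 0.35 × 118 = 41.3 cm³.
Support: 0.30 × 231 → 69.3 cm³.
Total printed volume = 113 + 41.3 + 69.3 = 223.6 cm³.
Mass: 223.6 × 1.11 → 248.196 g.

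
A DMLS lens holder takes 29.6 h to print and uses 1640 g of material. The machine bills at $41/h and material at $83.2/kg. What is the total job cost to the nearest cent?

$1350.05

Time charge = 41 × 29.6, so $1213.60.
Material cost = 83.2 × 1640/1000 = $136.448.
Job cost: 1213.60 + 136.448 = 1350.048 ≈ $1350.05.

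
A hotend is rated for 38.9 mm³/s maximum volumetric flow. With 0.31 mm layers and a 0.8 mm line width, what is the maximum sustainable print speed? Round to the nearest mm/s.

Bead cross-section = 0.31 × 0.8, so 0.248 mm².
v_max = Q/A = 38.9/0.248 = 156.85 mm/s → 157 mm/s.

157 mm/s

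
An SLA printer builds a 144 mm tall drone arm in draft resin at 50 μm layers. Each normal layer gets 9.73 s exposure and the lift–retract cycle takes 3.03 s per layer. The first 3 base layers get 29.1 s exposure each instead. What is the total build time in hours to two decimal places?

Layer count = ceil(144 / 0.05) = 2880.
Bottom layers: 3 × (29.1 + 3.03) → 96.39 s.
Normal layers: 2877 × (9.73 + 3.03) → 36710.52 s.
Sum: 96.39 + 36710.52 = 36806.91 s → 10.22 hours.

10.22 hours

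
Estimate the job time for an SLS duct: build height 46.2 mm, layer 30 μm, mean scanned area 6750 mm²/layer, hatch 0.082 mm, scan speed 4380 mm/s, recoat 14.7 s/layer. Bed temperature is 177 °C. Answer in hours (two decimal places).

14.33 hours

Layer count = ceil(46.2 / 0.03) = 1540.
Hatch length per layer: 6750 / 0.082 → 82317.1 mm.
Laser time per layer = 82317.1 / 4380, so 18.7939 s.
Per-layer time = 18.7939 + 14.7 = 33.4939 s.
1540 layers × 33.4939 s/layer = 51580.606 s, i.e. 14.33 hours.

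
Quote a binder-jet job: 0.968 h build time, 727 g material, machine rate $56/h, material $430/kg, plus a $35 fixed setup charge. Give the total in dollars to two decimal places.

$401.82

Machine-time cost = 56 × 0.968 = $54.208.
Material charge = 430 × 727/1000, so $312.61.
Adding setup: 54.208 + 312.61 + 35 → 401.818 ≈ $401.82.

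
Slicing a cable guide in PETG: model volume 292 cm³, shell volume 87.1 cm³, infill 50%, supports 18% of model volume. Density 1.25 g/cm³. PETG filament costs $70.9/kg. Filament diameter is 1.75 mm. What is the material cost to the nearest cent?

$21.46

Infill region = 292 − 87.1, so 204.9 cm³.
Deposited infill: 0.50 × 204.9 → 102.45 cm³.
Support = 0.18 × 292 = 52.56 cm³.
Deposited volume = 87.1 + 102.45 + 52.56 = 242.11 cm³.
Mass = 242.11 × 1.25, so 302.6375 g.
At $70.9/kg: 302.6375/1000 × 70.9 = $21.46.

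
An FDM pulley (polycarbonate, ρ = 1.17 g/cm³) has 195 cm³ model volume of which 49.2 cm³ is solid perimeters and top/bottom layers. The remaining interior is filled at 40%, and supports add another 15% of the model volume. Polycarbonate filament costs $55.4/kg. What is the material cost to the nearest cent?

$8.87

Volume inside the shell: 195 − 49.2 → 145.8 cm³.
Deposited infill = 0.40 × 145.8 = 58.32 cm³.
Support: 0.15 × 195 → 29.25 cm³.
Deposited volume: 49.2 + 58.32 + 29.25 → 136.77 cm³.
Mass: 136.77 × 1.17 → 160.0209 g.
At $55.4/kg: 160.0209/1000 × 55.4 = $8.87.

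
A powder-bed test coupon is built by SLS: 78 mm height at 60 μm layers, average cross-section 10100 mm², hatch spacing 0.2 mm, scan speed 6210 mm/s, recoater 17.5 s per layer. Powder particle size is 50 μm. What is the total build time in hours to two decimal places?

9.26 hours

Layers = ⌈78/0.06⌉ = 1300.
Hatch length per layer = 10100 / 0.2, so 50500 mm.
Laser time per layer: 50500 / 6210 → 8.132 s.
Per-layer time: 8.132 + 17.5 → 25.632 s.
Build time = 1300 × 25.632 = 33321.6 s = 9.26 hours.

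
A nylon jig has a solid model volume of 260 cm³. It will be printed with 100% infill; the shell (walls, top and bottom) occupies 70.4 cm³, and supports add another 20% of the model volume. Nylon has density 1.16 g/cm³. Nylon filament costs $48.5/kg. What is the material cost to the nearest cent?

$17.55

Interior volume = 260 − 70.4, so 189.6 cm³.
Infill volume = 1.00 × 189.6, so 189.6 cm³.
Support = 0.20 × 260 = 52 cm³.
Total extruded = 70.4 + 189.6 + 52 = 312 cm³.
Mass = 312 × 1.16 = 361.92 g.
At $48.5/kg: 361.92/1000 × 48.5 = $17.55.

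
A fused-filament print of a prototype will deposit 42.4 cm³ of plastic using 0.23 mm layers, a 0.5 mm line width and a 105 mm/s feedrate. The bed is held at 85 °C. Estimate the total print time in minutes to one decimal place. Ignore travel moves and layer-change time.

58.5 minutes

Bead cross-section = 0.23 × 0.5 = 0.115 mm².
Total extruded path = 42400/0.115 = 368695.7 mm.
Time extruding = 368695.7 / 105 = 3511.4 s.
3511.4 s = 58.5 minutes.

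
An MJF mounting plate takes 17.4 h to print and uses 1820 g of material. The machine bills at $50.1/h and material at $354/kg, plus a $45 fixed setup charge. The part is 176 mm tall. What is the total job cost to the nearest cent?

Machine-time cost: 50.1 × 17.4 → $871.74.
Material cost = 354 × 1820/1000 = $644.28.
Total = 871.74 + 644.28 + 45 = $1561.02.

$1561.02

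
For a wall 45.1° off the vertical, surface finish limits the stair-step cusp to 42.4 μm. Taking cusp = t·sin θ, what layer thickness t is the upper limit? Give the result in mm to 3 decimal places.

t = h_c / sin θ = 0.0424 / 0.7083 = 0.060 mm.

0.060 mm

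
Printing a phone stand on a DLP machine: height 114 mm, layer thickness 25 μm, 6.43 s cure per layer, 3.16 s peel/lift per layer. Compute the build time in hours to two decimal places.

Number of layers: 114 / 0.025 → 4560 (rounded up).
Per-layer time: 6.43 + 3.16 → 9.59 s.
Total = 4560 × 9.59 = 43730.4 s = 12.15 hours.

12.15 hours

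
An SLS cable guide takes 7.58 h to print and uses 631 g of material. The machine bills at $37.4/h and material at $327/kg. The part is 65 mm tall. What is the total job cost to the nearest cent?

$489.83

Time charge: 37.4 × 7.58 → $283.492.
Material cost: 327 × 631/1000 → $206.337.
Job cost: 283.492 + 206.337 = 489.829 ≈ $489.83.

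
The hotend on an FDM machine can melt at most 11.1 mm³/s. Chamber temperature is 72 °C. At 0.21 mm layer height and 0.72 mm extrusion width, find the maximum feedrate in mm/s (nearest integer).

73 mm/s

A = 0.21 × 0.72 = 0.1512 mm².
Max speed = 11.1 / 0.1512 = 73.41 ≈ 73 mm/s.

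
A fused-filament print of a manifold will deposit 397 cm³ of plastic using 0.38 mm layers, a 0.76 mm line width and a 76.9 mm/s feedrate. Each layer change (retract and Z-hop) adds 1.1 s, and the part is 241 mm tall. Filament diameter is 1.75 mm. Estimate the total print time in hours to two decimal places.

Bead cross-section: 0.38 × 0.76 → 0.2888 mm².
Toolpath length = 397 cm³ / 0.2888 mm² = 397000 / 0.2888 = 1374653.7 mm.
Time extruding: 1374653.7 / 76.9 → 17875.9 s.
Layer count = ceil(241 / 0.38) = 635.
Non-print overhead = 635 × 1.1, so 698.5 s.
Altogether 17875.9 + 698.5 = 18574.4 s, i.e. 5.16 hours.

5.16 hours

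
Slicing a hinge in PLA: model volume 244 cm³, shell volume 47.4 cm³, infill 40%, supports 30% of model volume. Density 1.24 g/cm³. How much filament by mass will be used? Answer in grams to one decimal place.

Interior volume = 244 − 47.4, so 196.6 cm³.
Deposited infill = 0.40 × 196.6 = 78.64 cm³.
Support = 0.30 × 244, so 73.2 cm³.
Total extruded = 47.4 + 78.64 + 73.2 = 199.24 cm³.
Mass = 199.24 × 1.24, so 247.0576 g.

247.1 g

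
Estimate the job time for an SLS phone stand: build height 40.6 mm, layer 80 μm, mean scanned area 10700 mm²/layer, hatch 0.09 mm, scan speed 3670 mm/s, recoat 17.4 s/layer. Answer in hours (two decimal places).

Layer count = ceil(40.6 / 0.08) = 508.
Per-layer scan distance = 10700 / 0.09, so 118888.9 mm.
Laser time per layer: 118888.9 / 3670 → 32.3948 s.
Per-layer time = 32.3948 + 17.4, so 49.7948 s.
Build time = 508 × 49.7948 = 25295.7584 s = 7.03 hours.

7.03 hours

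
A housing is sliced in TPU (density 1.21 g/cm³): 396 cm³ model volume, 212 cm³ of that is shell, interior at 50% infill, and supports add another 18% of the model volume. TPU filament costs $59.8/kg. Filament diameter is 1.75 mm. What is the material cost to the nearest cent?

$27.15

Interior volume: 396 − 212 → 184 cm³.
Infill deposited = 0.50 × 184, so 92 cm³.
Support = 0.18 × 396 = 71.28 cm³.
Total extruded: 212 + 92 + 71.28 → 375.28 cm³.
Mass: 375.28 × 1.21 → 454.0888 g.
Cost = 454.0888 g / 1000 × $59.8/kg = $27.15.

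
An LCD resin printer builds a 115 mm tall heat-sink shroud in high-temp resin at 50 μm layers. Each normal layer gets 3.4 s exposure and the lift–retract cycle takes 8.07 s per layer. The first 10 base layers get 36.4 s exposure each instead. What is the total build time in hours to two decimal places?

7.42 hours

Number of layers: 115 / 0.05 → 2300 (rounded up).
Base layers = 10 × (36.4 + 8.07), so 444.7 s.
Regular layers = 2290 × (3.4 + 8.07) = 26266.3 s.
Sum: 444.7 + 26266.3 = 26711 s → 7.42 hours.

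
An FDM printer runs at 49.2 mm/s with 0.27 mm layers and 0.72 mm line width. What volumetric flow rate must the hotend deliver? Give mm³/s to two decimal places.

Bead cross-section: 0.27 × 0.72 → 0.1944 mm².
Volumetric flow = 49.2 × 0.1944 = 9.56 mm³/s.

9.56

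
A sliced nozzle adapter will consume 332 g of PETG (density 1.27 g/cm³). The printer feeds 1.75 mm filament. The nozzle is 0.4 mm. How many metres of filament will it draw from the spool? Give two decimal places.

108.68 m

Volume = 332 g / 1.27 g·cm⁻³ = 261.4173 cm³ = 261417.3 mm³.
Filament cross-section = π × (1.75/2)² = 2.4053 mm².
Length = 261417.3 / 2.4053 = 108683.86 mm = 108.68 m.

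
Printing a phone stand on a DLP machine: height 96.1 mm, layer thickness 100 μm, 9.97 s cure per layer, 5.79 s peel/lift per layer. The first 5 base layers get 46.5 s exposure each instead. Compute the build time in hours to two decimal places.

Number of layers: 96.1 / 0.1 → 961 (rounded up).
Bottom layers: 5 × (46.5 + 5.79) → 261.45 s.
Regular layers = 956 × (9.97 + 5.79) = 15066.56 s.
Total = 261.45 + 15066.56 = 15328.01 s = 4.26 hours.

4.26 hours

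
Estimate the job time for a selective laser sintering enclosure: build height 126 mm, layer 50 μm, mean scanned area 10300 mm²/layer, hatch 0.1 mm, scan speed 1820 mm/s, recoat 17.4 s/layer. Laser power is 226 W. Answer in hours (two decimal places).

51.80 hours

Number of layers: 126 / 0.05 → 2520 (rounded up).
Per-layer scan distance = 10300 / 0.1, so 103000 mm.
Laser time per layer = 103000 / 1820, so 56.5934 s.
Per-layer time = 56.5934 + 17.4, so 73.9934 s.
2520 layers × 73.9934 s/layer = 186463.368 s, i.e. 51.80 hours.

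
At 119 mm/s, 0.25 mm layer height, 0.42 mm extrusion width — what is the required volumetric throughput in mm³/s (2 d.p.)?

Extrusion cross-section = 0.25 × 0.42, so 0.105 mm².
Q = v·A = 119 × 0.105 = 12.50 mm³/s.

12.50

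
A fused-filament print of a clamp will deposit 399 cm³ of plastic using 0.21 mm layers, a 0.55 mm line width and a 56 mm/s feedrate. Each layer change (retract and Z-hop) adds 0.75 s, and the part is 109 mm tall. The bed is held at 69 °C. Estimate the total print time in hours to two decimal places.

17.24 hours

Extrusion cross-section: 0.21 × 0.55 → 0.1155 mm².
Total extruded path = 399000/0.1155 = 3454545.5 mm.
Print-move time = 3454545.5 / 56, so 61688.3 s.
Number of layers: 109 / 0.21 → 520 (rounded up).
Z-hop total: 520 × 0.75 → 390 s.
Altogether 61688.3 + 390 = 62078.3 s, i.e. 17.24 hours.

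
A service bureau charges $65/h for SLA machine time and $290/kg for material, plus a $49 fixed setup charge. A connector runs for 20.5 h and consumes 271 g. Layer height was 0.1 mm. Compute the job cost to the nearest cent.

$1460.09

Time charge = 65 × 20.5 = $1332.50.
Material charge = 290 × 271/1000, so $78.59.
Adding setup: 1332.50 + 78.59 + 49 → $1460.09.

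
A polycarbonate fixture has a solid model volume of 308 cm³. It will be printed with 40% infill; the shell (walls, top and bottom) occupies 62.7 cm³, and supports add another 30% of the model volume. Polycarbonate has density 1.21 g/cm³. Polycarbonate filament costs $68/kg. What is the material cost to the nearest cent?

$20.83

Infill region = 308 − 62.7, so 245.3 cm³.
Deposited infill = 0.40 × 245.3 = 98.12 cm³.
Support = 0.30 × 308 = 92.4 cm³.
Total printed volume: 62.7 + 98.12 + 92.4 → 253.22 cm³.
Mass = 253.22 × 1.21, so 306.3962 g.
At $68/kg: 306.3962/1000 × 68 = $20.83.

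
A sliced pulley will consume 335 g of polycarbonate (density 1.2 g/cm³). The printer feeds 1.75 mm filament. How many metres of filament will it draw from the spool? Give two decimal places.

116.06 m

Extruded volume: 335/1.2 = 279.1667 cm³ (279166.7 mm³).
Filament cross-section = π × (1.75/2)² = 2.4053 mm².
L = V/A = 279166.7/2.4053 = 116063.15 mm → 116.06 m.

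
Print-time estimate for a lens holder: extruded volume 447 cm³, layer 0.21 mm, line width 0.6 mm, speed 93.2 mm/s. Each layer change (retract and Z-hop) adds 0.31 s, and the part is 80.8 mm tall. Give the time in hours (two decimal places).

Bead cross-section = 0.21 × 0.6, so 0.126 mm².
Path length: 447000 mm³ / 0.126 mm² → 3547619 mm.
Time extruding = 3547619 / 93.2, so 38064.6 s.
Layers = ⌈80.8/0.21⌉ = 385.
Non-print overhead = 385 × 0.31, so 119.35 s.
Total = 38064.6 + 119.35 = 38183.95 s = 10.61 hours.

10.61 hours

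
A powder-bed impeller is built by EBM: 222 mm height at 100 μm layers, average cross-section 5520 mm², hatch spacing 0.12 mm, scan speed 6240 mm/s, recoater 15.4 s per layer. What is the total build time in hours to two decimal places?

Layers = ⌈222/0.1⌉ = 2220.
Per-layer scan distance = 5520 / 0.12 = 46000 mm.
Scan time per layer = 46000 / 6240 = 7.3718 s.
Time per layer = 7.3718 + 15.4 = 22.7718 s.
Build time = 2220 × 22.7718 = 50553.396 s = 14.04 hours.

14.04 hours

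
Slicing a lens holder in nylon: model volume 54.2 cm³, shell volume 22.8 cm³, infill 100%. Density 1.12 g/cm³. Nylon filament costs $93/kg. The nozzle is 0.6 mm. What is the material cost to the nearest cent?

$5.65

Volume inside the shell: 54.2 − 22.8 → 31.4 cm³.
Infill deposited: 1.00 × 31.4 → 31.4 cm³.
Total extruded = 22.8 + 31.4, so 54.2 cm³.
Mass: 54.2 × 1.12 → 60.704 g.
At $93/kg: 60.704/1000 × 93 = $5.65.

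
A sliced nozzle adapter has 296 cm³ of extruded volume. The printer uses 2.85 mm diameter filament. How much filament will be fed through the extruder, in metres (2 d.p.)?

Cross-section of 2.85 mm filament: π·(2.85/2)² = 6.3794 mm².
Length = 296 cm³ / 6.3794 mm² = 296000 / 6.3794 = 46399.35 mm = 46.40 m.

46.40 m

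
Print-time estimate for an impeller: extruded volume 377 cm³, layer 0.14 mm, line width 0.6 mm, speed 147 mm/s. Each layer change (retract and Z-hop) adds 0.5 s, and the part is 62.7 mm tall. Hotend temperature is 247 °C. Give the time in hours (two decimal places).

Extrusion cross-section: 0.14 × 0.6 → 0.084 mm².
Toolpath length = 377 cm³ / 0.084 mm² = 377000 / 0.084 = 4488095.2 mm.
Extrusion time = 4488095.2 / 147, so 30531.3 s.
Layer count = ceil(62.7 / 0.14) = 448.
Non-print overhead: 448 × 0.5 → 224 s.
Altogether 30531.3 + 224 = 30755.3 s, i.e. 8.54 hours.

8.54 hours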